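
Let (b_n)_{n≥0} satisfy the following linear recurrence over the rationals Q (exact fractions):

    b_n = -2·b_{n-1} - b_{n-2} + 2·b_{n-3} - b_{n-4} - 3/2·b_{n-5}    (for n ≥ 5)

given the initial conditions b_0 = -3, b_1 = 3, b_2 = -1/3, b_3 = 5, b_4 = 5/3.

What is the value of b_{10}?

-1927/12

b_5 = -2·5/3 + -1·5 + 2·-1/3 + -1·3 + -3/2·-3 = -15/2
b_6 = -2·-15/2 + -1·5/3 + 2·5 + -1·-1/3 + -3/2·3 = 115/6
b_7 = -2·115/6 + -1·-15/2 + 2·5/3 + -1·5 + -3/2·-1/3 = -32
b_8 = -2·-32 + -1·115/6 + 2·-15/2 + -1·5/3 + -3/2·5 = 62/3
b_9 = -2·62/3 + -1·-32 + 2·115/6 + -1·-15/2 + -3/2·5/3 = 34
b_10 = -2·34 + -1·62/3 + 2·-32 + -1·115/6 + -3/2·-15/2 = -1927/12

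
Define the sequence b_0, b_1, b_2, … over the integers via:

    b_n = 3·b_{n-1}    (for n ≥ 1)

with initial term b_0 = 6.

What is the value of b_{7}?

b_1 = 3·6 = 18
b_2 = 3·18 = 54
b_3 = 3·54 = 162
b_4 = 3·162 = 486
b_5 = 3·486 = 1458
b_6 = 3·1458 = 4374
b_7 = 3·4374 = 13122

13122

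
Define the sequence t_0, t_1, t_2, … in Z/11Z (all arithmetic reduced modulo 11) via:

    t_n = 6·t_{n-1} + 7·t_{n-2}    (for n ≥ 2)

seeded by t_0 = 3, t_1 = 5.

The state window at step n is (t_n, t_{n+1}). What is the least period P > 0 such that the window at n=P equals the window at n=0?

n=0: window = (3, 5)
n=1: window = (5, 7)
n=2: window = (7, 0)
n=3: window = (0, 5)
n=4: window = (5, 8)
n=5: window = (8, 6)
n=6: window = (6, 4)
n=7: window = (4, 0)
n=8: window = (0, 6)
n=9: window = (6, 3)
n=10: window = (3, 5)
window at n=10 equals window at n=0 → period = 10

10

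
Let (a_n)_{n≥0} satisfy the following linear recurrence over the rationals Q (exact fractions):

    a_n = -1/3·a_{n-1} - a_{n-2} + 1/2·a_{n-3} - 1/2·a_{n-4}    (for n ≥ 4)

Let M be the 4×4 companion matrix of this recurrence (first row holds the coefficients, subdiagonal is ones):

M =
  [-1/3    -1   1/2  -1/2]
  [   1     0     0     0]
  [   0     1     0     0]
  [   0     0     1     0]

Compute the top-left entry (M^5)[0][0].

-659/486

(M^5)[0][0] is the top entry after applying M 5 times to the unit state (1, 0, 0, 0). Equivalently it is h_{8} for the auxiliary sequence (h_n) obeying the same recurrence with h_3 = 1 and h_i = 0 for 0 ≤ i < 3:
h_4 = -1/3·1 + -1·0 + 1/2·0 + -1/2·0 = -1/3
h_5 = -1/3·-1/3 + -1·1 + 1/2·0 + -1/2·0 = -8/9
h_6 = -1/3·-8/9 + -1·-1/3 + 1/2·1 + -1/2·0 = 61/54
h_7 = -1/3·61/54 + -1·-8/9 + 1/2·-1/3 + -1/2·1 = -25/162
h_8 = -1/3·-25/162 + -1·61/54 + 1/2·-8/9 + -1/2·-1/3 = -659/486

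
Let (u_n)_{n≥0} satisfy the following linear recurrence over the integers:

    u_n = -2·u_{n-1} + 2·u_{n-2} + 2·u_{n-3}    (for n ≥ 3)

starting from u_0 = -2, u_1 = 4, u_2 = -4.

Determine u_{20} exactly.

-51535104

u_3 = -2·-4 + 2·4 + 2·-2 = 12
u_4 = -2·12 + 2·-4 + 2·4 = -24
u_5 = -2·-24 + 2·12 + 2·-4 = 64
u_6 = -2·64 + 2·-24 + 2·12 = -152
u_7 = -2·-152 + 2·64 + 2·-24 = 384
u_8 = -2·384 + 2·-152 + 2·64 = -944
u_9 = -2·-944 + 2·384 + 2·-152 = 2352
u_10 = -2·2352 + 2·-944 + 2·384 = -5824
u_11 = -2·-5824 + 2·2352 + 2·-944 = 14464
u_12 = -2·14464 + 2·-5824 + 2·2352 = -35872
u_13 = -2·-35872 + 2·14464 + 2·-5824 = 89024
u_14 = -2·89024 + 2·-35872 + 2·14464 = -220864
u_15 = -2·-220864 + 2·89024 + 2·-35872 = 548032
u_16 = -2·548032 + 2·-220864 + 2·89024 = -1359744
u_17 = -2·-1359744 + 2·548032 + 2·-220864 = 3373824
u_18 = -2·3373824 + 2·-1359744 + 2·548032 = -8371072
u_19 = -2·-8371072 + 2·3373824 + 2·-1359744 = 20770304
u_20 = -2·20770304 + 2·-8371072 + 2·3373824 = -51535104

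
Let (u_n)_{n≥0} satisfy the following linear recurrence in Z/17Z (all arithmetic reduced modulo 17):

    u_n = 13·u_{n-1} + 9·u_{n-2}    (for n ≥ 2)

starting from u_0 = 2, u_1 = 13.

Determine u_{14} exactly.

u_2 = 13·13 + 9·2 = 0
u_3 = 13·0 + 9·13 = 15
u_4 = 13·15 + 9·0 = 8
u_5 = 13·8 + 9·15 = 1
u_6 = 13·1 + 9·8 = 0
u_7 = 13·0 + 9·1 = 9
u_8 = 13·9 + 9·0 = 15
u_9 = 13·15 + 9·9 = 4
u_10 = 13·4 + 9·15 = 0
u_11 = 13·0 + 9·4 = 2
u_12 = 13·2 + 9·0 = 9
u_13 = 13·9 + 9·2 = 16
u_14 = 13·16 + 9·9 = 0

0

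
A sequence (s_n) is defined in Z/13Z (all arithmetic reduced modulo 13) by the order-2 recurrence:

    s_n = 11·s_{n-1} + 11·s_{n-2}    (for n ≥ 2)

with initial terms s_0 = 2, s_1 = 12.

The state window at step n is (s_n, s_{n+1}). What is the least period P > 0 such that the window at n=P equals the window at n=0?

n=0: window = (2, 12)
n=1: window = (12, 11)
n=2: window = (11, 6)
n=3: window = (6, 5)
n=4: window = (5, 4)
n=5: window = (4, 8)
n=6: window = (8, 2)
n=7: window = (2, 6)
n=8: window = (6, 10)
n=9: window = (10, 7)
n=10: window = (7, 5)
n=11: window = (5, 2)
n=12: window = (2, 12)
window at n=12 equals window at n=0 → period = 12

12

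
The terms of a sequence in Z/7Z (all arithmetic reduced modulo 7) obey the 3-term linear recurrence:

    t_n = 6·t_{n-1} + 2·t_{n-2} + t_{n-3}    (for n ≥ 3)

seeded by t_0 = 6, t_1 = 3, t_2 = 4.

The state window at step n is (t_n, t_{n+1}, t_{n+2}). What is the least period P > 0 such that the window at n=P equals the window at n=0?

21

n=0: window = (6, 3, 4)
n=1: window = (3, 4, 1)
n=2: window = (4, 1, 3)
n=3: window = (1, 3, 3)
n=4: window = (3, 3, 4)
n=5: window = (3, 4, 5)
n=6: window = (4, 5, 6)
n=7: window = (5, 6, 1)
n=8: window = (6, 1, 2)
n=9: window = (1, 2, 6)
n=10: window = (2, 6, 6)
n=11: window = (6, 6, 1)
n=12: window = (6, 1, 3)
n=13: window = (1, 3, 5)
n=14: window = (3, 5, 2)
n=15: window = (5, 2, 4)
n=16: window = (2, 4, 5)
n=17: window = (4, 5, 5)
n=18: window = (5, 5, 2)
n=19: window = (5, 2, 6)
n=20: window = (2, 6, 3)
n=21: window = (6, 3, 4)
window at n=21 equals window at n=0 → period = 21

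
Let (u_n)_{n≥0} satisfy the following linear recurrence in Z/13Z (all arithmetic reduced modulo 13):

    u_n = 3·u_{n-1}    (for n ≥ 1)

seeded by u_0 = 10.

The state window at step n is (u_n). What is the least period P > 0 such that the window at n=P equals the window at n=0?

3

n=0: window = (10)
n=1: window = (4)
n=2: window = (12)
n=3: window = (10)
window at n=3 equals window at n=0 → period = 3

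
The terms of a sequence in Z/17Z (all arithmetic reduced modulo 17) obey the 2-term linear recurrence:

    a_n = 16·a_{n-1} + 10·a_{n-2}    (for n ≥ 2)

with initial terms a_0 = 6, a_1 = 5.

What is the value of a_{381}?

13

a_2 = 16·5 + 10·6 = 4
a_3 = 16·4 + 10·5 = 12
a_4 = 16·12 + 10·4 = 11
a_5 = 16·11 + 10·12 = 7
a_6 = 16·7 + 10·11 = 1
a_7 = 16·1 + 10·7 = 1
Continuing the recurrence:
  a_8 = 9;  a_9 = 1;  a_10 = 4;  a_11 = 6;  a_12 = 0;  a_13 = 9
  a_14 = 8;  a_15 = 14;  a_16 = 15;  a_17 = 6;  a_18 = 8;  a_19 = 1
  a_20 = 11;  a_21 = 16;  a_22 = 9;  a_23 = 15;  a_24 = 7;  a_25 = 7
  a_26 = 12;  a_27 = 7;  a_28 = 11;  a_29 = 8;  a_30 = 0;  a_31 = 12
  a_32 = 5;  a_33 = 13;  a_34 = 3;  a_35 = 8;  a_36 = 5;  a_37 = 7
  a_38 = 9;  a_39 = 10;  a_40 = 12;  a_41 = 3;  a_42 = 15;  a_43 = 15
  a_44 = 16;  a_45 = 15;  a_46 = 9;  a_47 = 5;  a_48 = 0;  a_49 = 16
  a_50 = 1;  a_51 = 6;  a_52 = 4;  a_53 = 5;  a_54 = 1;  a_55 = 15
  a_56 = 12;  a_57 = 2;  a_58 = 16;  a_59 = 4;  a_60 = 3;  a_61 = 3
  a_62 = 10;  a_63 = 3;  a_64 = 12;  a_65 = 1;  a_66 = 0;  a_67 = 10
  a_68 = 7;  a_69 = 8;  a_70 = 11;  a_71 = 1;  a_72 = 7;  a_73 = 3
  a_74 = 16;  a_75 = 14;  a_76 = 10;  a_77 = 11;  a_78 = 4;  a_79 = 4
  a_80 = 2;  a_81 = 4;  a_82 = 16;  a_83 = 7;  a_84 = 0;  a_85 = 2
  a_86 = 15;  a_87 = 5;  a_88 = 9;  a_89 = 7;  a_90 = 15;  a_91 = 4
  a_92 = 10;  a_93 = 13;  a_94 = 2;  a_95 = 9;  a_96 = 11;  a_97 = 11
  a_98 = 14;  a_99 = 11;  a_100 = 10;  a_101 = 15;  a_102 = 0;  a_103 = 14
  a_104 = 3;  a_105 = 1;  a_106 = 12;  a_107 = 15;  a_108 = 3;  a_109 = 11
  a_110 = 2;  a_111 = 6;  a_112 = 14;  a_113 = 12;  a_114 = 9;  a_115 = 9
  a_116 = 13;  a_117 = 9;  a_118 = 2;  a_119 = 3;  a_120 = 0;  a_121 = 13
  a_122 = 4;  a_123 = 7;  a_124 = 16;  a_125 = 3;  a_126 = 4;  a_127 = 9
  a_128 = 14;  a_129 = 8;  a_130 = 13;  a_131 = 16;  a_132 = 12;  a_133 = 12
  a_134 = 6;  a_135 = 12;  a_136 = 14;  a_137 = 4;  a_138 = 0;  a_139 = 6
  a_140 = 11;  a_141 = 15;  a_142 = 10;  a_143 = 4;  a_144 = 11;  a_145 = 12
  a_146 = 13;  a_147 = 5;  a_148 = 6;  a_149 = 10;  a_150 = 16;  a_151 = 16
  a_152 = 8;  a_153 = 16;  a_154 = 13;  a_155 = 11;  a_156 = 0;  a_157 = 8
  a_158 = 9;  a_159 = 3;  a_160 = 2;  a_161 = 11;  a_162 = 9;  a_163 = 16
  a_164 = 6;  a_165 = 1;  a_166 = 8;  a_167 = 2;  a_168 = 10;  a_169 = 10
  a_170 = 5;  a_171 = 10;  a_172 = 6;  a_173 = 9;  a_174 = 0;  a_175 = 5
  a_176 = 12;  a_177 = 4;  a_178 = 14;  a_179 = 9;  a_180 = 12;  a_181 = 10
  a_182 = 8;  a_183 = 7;  a_184 = 5;  a_185 = 14;  a_186 = 2;  a_187 = 2
  a_188 = 1;  a_189 = 2;  a_190 = 8;  a_191 = 12;  a_192 = 0;  a_193 = 1
  a_194 = 16;  a_195 = 11;  a_196 = 13;  a_197 = 12;  a_198 = 16;  a_199 = 2
  a_200 = 5;  a_201 = 15;  a_202 = 1;  a_203 = 13;  a_204 = 14;  a_205 = 14
  a_206 = 7;  a_207 = 14;  a_208 = 5;  a_209 = 16;  a_210 = 0;  a_211 = 7
  a_212 = 10;  a_213 = 9;  a_214 = 6;  a_215 = 16;  a_216 = 10;  a_217 = 14
  a_218 = 1;  a_219 = 3;  a_220 = 7;  a_221 = 6;  a_222 = 13;  a_223 = 13
  a_224 = 15;  a_225 = 13;  a_226 = 1;  a_227 = 10;  a_228 = 0;  a_229 = 15
  a_230 = 2;  a_231 = 12;  a_232 = 8;  a_233 = 10;  a_234 = 2;  a_235 = 13
  a_236 = 7;  a_237 = 4;  a_238 = 15;  a_239 = 8;  a_240 = 6;  a_241 = 6
  a_242 = 3;  a_243 = 6;  a_244 = 7;  a_245 = 2;  a_246 = 0;  a_247 = 3
  a_248 = 14;  a_249 = 16;  a_250 = 5;  a_251 = 2;  a_252 = 14;  a_253 = 6
  a_254 = 15;  a_255 = 11;  a_256 = 3;  a_257 = 5;  a_258 = 8;  a_259 = 8
  a_260 = 4;  a_261 = 8;  a_262 = 15;  a_263 = 14;  a_264 = 0;  a_265 = 4
  a_266 = 13;  a_267 = 10;  a_268 = 1;  a_269 = 14;  a_270 = 13;  a_271 = 8
  a_272 = 3;  a_273 = 9;  a_274 = 4;  a_275 = 1;  a_276 = 5;  a_277 = 5
  a_278 = 11;  a_279 = 5;  a_280 = 3;  a_281 = 13;  a_282 = 0;  a_283 = 11
  a_284 = 6;  a_285 = 2;  a_286 = 7;  a_287 = 13;  a_288 = 6;  a_289 = 5
  a_290 = 4;  a_291 = 12;  a_292 = 11;  a_293 = 7;  a_294 = 1;  a_295 = 1
  a_296 = 9;  a_297 = 1;  a_298 = 4;  a_299 = 6;  a_300 = 0;  a_301 = 9
  a_302 = 8;  a_303 = 14;  a_304 = 15;  a_305 = 6;  a_306 = 8;  a_307 = 1
  a_308 = 11;  a_309 = 16;  a_310 = 9;  a_311 = 15;  a_312 = 7;  a_313 = 7
  a_314 = 12;  a_315 = 7;  a_316 = 11;  a_317 = 8;  a_318 = 0;  a_319 = 12
  a_320 = 5;  a_321 = 13;  a_322 = 3;  a_323 = 8;  a_324 = 5;  a_325 = 7
  a_326 = 9;  a_327 = 10;  a_328 = 12;  a_329 = 3;  a_330 = 15;  a_331 = 15
  a_332 = 16;  a_333 = 15;  a_334 = 9;  a_335 = 5;  a_336 = 0;  a_337 = 16
  a_338 = 1;  a_339 = 6;  a_340 = 4;  a_341 = 5;  a_342 = 1;  a_343 = 15
  a_344 = 12;  a_345 = 2;  a_346 = 16;  a_347 = 4;  a_348 = 3;  a_349 = 3
  a_350 = 10;  a_351 = 3;  a_352 = 12;  a_353 = 1;  a_354 = 0;  a_355 = 10
  a_356 = 7;  a_357 = 8;  a_358 = 11;  a_359 = 1;  a_360 = 7;  a_361 = 3
  a_362 = 16;  a_363 = 14;  a_364 = 10;  a_365 = 11;  a_366 = 4;  a_367 = 4
  a_368 = 2;  a_369 = 4;  a_370 = 16;  a_371 = 7;  a_372 = 0;  a_373 = 2
  a_374 = 15;  a_375 = 5;  a_376 = 9;  a_377 = 7;  a_378 = 15;  a_379 = 4
a_380 = 16·4 + 10·15 = 10
a_381 = 16·10 + 10·4 = 13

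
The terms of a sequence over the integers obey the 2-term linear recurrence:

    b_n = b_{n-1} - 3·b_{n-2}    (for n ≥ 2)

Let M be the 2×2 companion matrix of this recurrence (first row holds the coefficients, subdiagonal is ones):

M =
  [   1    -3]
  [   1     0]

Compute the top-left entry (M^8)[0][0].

-74

(M^8)[0][0] is the top entry after applying M 8 times to the unit state (1, 0). Equivalently it is h_{9} for the auxiliary sequence (h_n) obeying the same recurrence with h_1 = 1 and h_i = 0 for 0 ≤ i < 1:
h_2 = 1·1 + -3·0 = 1
h_3 = 1·1 + -3·1 = -2
h_4 = 1·-2 + -3·1 = -5
h_5 = 1·-5 + -3·-2 = 1
h_6 = 1·1 + -3·-5 = 16
h_7 = 1·16 + -3·1 = 13
h_8 = 1·13 + -3·16 = -35
h_9 = 1·-35 + -3·13 = -74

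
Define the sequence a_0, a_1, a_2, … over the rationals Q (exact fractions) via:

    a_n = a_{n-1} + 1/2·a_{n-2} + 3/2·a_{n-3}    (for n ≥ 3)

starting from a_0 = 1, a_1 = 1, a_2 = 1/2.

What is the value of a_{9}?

a_3 = 1·1/2 + 1/2·1 + 3/2·1 = 5/2
a_4 = 1·5/2 + 1/2·1/2 + 3/2·1 = 17/4
a_5 = 1·17/4 + 1/2·5/2 + 3/2·1/2 = 25/4
a_6 = 1·25/4 + 1/2·17/4 + 3/2·5/2 = 97/8
a_7 = 1·97/8 + 1/2·25/4 + 3/2·17/4 = 173/8
a_8 = 1·173/8 + 1/2·97/8 + 3/2·25/4 = 593/16
a_9 = 1·593/16 + 1/2·173/8 + 3/2·97/8 = 1057/16

1057/16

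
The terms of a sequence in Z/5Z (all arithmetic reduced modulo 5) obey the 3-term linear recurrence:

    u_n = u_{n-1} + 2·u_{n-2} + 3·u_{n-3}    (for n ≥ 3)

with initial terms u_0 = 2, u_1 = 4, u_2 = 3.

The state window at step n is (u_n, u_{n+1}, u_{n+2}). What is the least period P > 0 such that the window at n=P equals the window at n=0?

n=0: window = (2, 4, 3)
n=1: window = (4, 3, 2)
n=2: window = (3, 2, 0)
n=3: window = (2, 0, 3)
n=4: window = (0, 3, 4)
n=5: window = (3, 4, 0)
n=6: window = (4, 0, 2)
n=7: window = (0, 2, 4)
n=8: window = (2, 4, 3)
window at n=8 equals window at n=0 → period = 8

8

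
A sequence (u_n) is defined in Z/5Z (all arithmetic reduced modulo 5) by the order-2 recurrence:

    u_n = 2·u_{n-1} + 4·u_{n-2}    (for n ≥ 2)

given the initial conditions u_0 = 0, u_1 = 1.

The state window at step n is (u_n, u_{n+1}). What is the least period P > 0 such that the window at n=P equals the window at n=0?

n=0: window = (0, 1)
n=1: window = (1, 2)
n=2: window = (2, 3)
n=3: window = (3, 4)
n=4: window = (4, 0)
n=5: window = (0, 1)
window at n=5 equals window at n=0 → period = 5

5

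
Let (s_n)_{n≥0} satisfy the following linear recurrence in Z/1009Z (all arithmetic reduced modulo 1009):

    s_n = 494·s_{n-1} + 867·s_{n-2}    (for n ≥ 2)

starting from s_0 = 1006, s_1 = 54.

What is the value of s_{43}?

225

s_2 = 494·54 + 867·1006 = 868
s_3 = 494·868 + 867·54 = 371
s_4 = 494·371 + 867·868 = 487
s_5 = 494·487 + 867·371 = 222
s_6 = 494·222 + 867·487 = 154
s_7 = 494·154 + 867·222 = 156
s_8 = 494·156 + 867·154 = 710
s_9 = 494·710 + 867·156 = 663
s_10 = 494·663 + 867·710 = 686
s_11 = 494·686 + 867·663 = 560
s_12 = 494·560 + 867·686 = 635
s_13 = 494·635 + 867·560 = 82
s_14 = 494·82 + 867·635 = 788
s_15 = 494·788 + 867·82 = 262
s_16 = 494·262 + 867·788 = 379
s_17 = 494·379 + 867·262 = 690
s_18 = 494·690 + 867·379 = 486
s_19 = 494·486 + 867·690 = 844
s_20 = 494·844 + 867·486 = 828
s_21 = 494·828 + 867·844 = 610
s_22 = 494·610 + 867·828 = 126
s_23 = 494·126 + 867·610 = 849
s_24 = 494·849 + 867·126 = 941
s_25 = 494·941 + 867·849 = 227
s_26 = 494·227 + 867·941 = 714
s_27 = 494·714 + 867·227 = 629
s_28 = 494·629 + 867·714 = 475
s_29 = 494·475 + 867·629 = 36
s_30 = 494·36 + 867·475 = 784
s_31 = 494·784 + 867·36 = 782
s_32 = 494·782 + 867·784 = 532
s_33 = 494·532 + 867·782 = 414
s_34 = 494·414 + 867·532 = 829
s_35 = 494·829 + 867·414 = 615
s_36 = 494·615 + 867·829 = 436
s_37 = 494·436 + 867·615 = 920
s_38 = 494·920 + 867·436 = 67
s_39 = 494·67 + 867·920 = 331
s_40 = 494·331 + 867·67 = 632
s_41 = 494·632 + 867·331 = 848
s_42 = 494·848 + 867·632 = 234
s_43 = 494·234 + 867·848 = 225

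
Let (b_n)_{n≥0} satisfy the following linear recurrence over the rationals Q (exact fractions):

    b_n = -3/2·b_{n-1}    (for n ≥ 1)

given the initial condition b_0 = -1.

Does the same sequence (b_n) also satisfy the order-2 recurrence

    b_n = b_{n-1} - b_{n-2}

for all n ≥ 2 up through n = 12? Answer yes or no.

no

Terms b_0..b_12: -1, 3/2, -9/4, 27/8, -81/16, 243/32, -729/64, 2187/128, -6561/256, 19683/512, -59049/1024, 177147/2048, -531441/4096
n=2: candidate gives 5/2, actual b_2 = -9/4 ✗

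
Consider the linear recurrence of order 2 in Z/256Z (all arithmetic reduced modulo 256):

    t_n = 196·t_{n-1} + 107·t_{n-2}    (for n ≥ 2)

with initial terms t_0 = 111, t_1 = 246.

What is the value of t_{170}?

t_2 = 196·246 + 107·111 = 189
t_3 = 196·189 + 107·246 = 134
t_4 = 196·134 + 107·189 = 151
t_5 = 196·151 + 107·134 = 158
t_6 = 196·158 + 107·151 = 21
t_7 = 196·21 + 107·158 = 30
Continuing the recurrence:
  t_8 = 191;  t_9 = 198;  t_10 = 109;  t_11 = 54;  t_12 = 231;  t_13 = 110
  t_14 = 197;  t_15 = 206;  t_16 = 15;  t_17 = 150;  t_18 = 29;  t_19 = 230
  t_20 = 55;  t_21 = 62;  t_22 = 117;  t_23 = 126;  t_24 = 95;  t_25 = 102
  t_26 = 205;  t_27 = 150;  t_28 = 135;  t_29 = 14;  t_30 = 37;  t_31 = 46
  t_32 = 175;  t_33 = 54;  t_34 = 125;  t_35 = 70;  t_36 = 215;  t_37 = 222
  t_38 = 213;  t_39 = 222;  t_40 = 255;  t_41 = 6;  t_42 = 45;  t_43 = 246
  t_44 = 39;  t_45 = 174;  t_46 = 133;  t_47 = 142;  t_48 = 79;  t_49 = 214
  t_50 = 221;  t_51 = 166;  t_52 = 119;  t_53 = 126;  t_54 = 53;  t_55 = 62
  t_56 = 159;  t_57 = 166;  t_58 = 141;  t_59 = 86;  t_60 = 199;  t_61 = 78
  t_62 = 229;  t_63 = 238;  t_64 = 239;  t_65 = 118;  t_66 = 61;  t_67 = 6
  t_68 = 23;  t_69 = 30;  t_70 = 149;  t_71 = 158;  t_72 = 63;  t_73 = 70
  t_74 = 237;  t_75 = 182;  t_76 = 103;  t_77 = 238;  t_78 = 69;  t_79 = 78
  t_80 = 143;  t_81 = 22;  t_82 = 157;  t_83 = 102;  t_84 = 183;  t_85 = 190
  t_86 = 245;  t_87 = 254;  t_88 = 223;  t_89 = 230;  t_90 = 77;  t_91 = 22
  t_92 = 7;  t_93 = 142;  t_94 = 165;  t_95 = 174;  t_96 = 47;  t_97 = 182
  t_98 = 253;  t_99 = 198;  t_100 = 87;  t_101 = 94;  t_102 = 85;  t_103 = 94
  t_104 = 127;  t_105 = 134;  t_106 = 173;  t_107 = 118;  t_108 = 167;  t_109 = 46
  t_110 = 5;  t_111 = 14;  t_112 = 207;  t_113 = 86;  t_114 = 93;  t_115 = 38
  t_116 = 247;  t_117 = 254;  t_118 = 181;  t_119 = 190;  t_120 = 31;  t_121 = 38
  t_122 = 13;  t_123 = 214;  t_124 = 71;  t_125 = 206;  t_126 = 101;  t_127 = 110
  t_128 = 111;  t_129 = 246;  t_130 = 189;  t_131 = 134;  t_132 = 151;  t_133 = 158
  t_134 = 21;  t_135 = 30;  t_136 = 191;  t_137 = 198;  t_138 = 109;  t_139 = 54
  t_140 = 231;  t_141 = 110;  t_142 = 197;  t_143 = 206;  t_144 = 15;  t_145 = 150
  t_146 = 29;  t_147 = 230;  t_148 = 55;  t_149 = 62;  t_150 = 117;  t_151 = 126
  t_152 = 95;  t_153 = 102;  t_154 = 205;  t_155 = 150;  t_156 = 135;  t_157 = 14
  t_158 = 37;  t_159 = 46;  t_160 = 175;  t_161 = 54;  t_162 = 125;  t_163 = 70
  t_164 = 215;  t_165 = 222;  t_166 = 213;  t_167 = 222;  t_168 = 255
t_169 = 196·255 + 107·222 = 6
t_170 = 196·6 + 107·255 = 45

45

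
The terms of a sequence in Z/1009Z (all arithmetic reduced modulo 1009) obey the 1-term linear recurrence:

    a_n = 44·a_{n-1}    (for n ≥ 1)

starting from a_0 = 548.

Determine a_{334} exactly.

707

a_1 = 44·548 = 905
a_2 = 44·905 = 469
a_3 = 44·469 = 456
a_4 = 44·456 = 893
a_5 = 44·893 = 950
a_6 = 44·950 = 431
a_7 = 44·431 = 802
a_8 = 44·802 = 982
a_9 = 44·982 = 830
a_10 = 44·830 = 196
a_11 = 44·196 = 552
a_12 = 44·552 = 72
a_13 = 44·72 = 141
a_14 = 44·141 = 150
a_15 = 44·150 = 546
a_16 = 44·546 = 817
a_17 = 44·817 = 633
a_18 = 44·633 = 609
a_19 = 44·609 = 562
a_20 = 44·562 = 512
a_21 = 44·512 = 330
a_22 = 44·330 = 394
a_23 = 44·394 = 183
a_24 = 44·183 = 989
a_25 = 44·989 = 129
a_26 = 44·129 = 631
a_27 = 44·631 = 521
a_28 = 44·521 = 726
a_29 = 44·726 = 665
a_30 = 44·665 = 1008
a_31 = 44·1008 = 965
a_32 = 44·965 = 82
a_33 = 44·82 = 581
a_34 = 44·581 = 339
a_35 = 44·339 = 790
a_36 = 44·790 = 454
a_37 = 44·454 = 805
a_38 = 44·805 = 105
a_39 = 44·105 = 584
a_40 = 44·584 = 471
a_41 = 44·471 = 544
a_42 = 44·544 = 729
a_43 = 44·729 = 797
a_44 = 44·797 = 762
a_45 = 44·762 = 231
a_46 = 44·231 = 74
a_47 = 44·74 = 229
a_48 = 44·229 = 995
a_49 = 44·995 = 393
a_50 = 44·393 = 139
a_51 = 44·139 = 62
a_52 = 44·62 = 710
a_53 = 44·710 = 970
a_54 = 44·970 = 302
a_55 = 44·302 = 171
a_56 = 44·171 = 461
a_57 = 44·461 = 104
a_58 = 44·104 = 540
a_59 = 44·540 = 553
a_60 = 44·553 = 116
a_61 = 44·116 = 59
a_62 = 44·59 = 578
a_63 = 44·578 = 207
a_64 = 44·207 = 27
a_65 = 44·27 = 179
a_66 = 44·179 = 813
a_67 = 44·813 = 457
a_68 = 44·457 = 937
a_69 = 44·937 = 868
a_70 = 44·868 = 859
a_71 = 44·859 = 463
a_72 = 44·463 = 192
a_73 = 44·192 = 376
a_74 = 44·376 = 400
a_75 = 44·400 = 447
a_76 = 44·447 = 497
a_77 = 44·497 = 679
a_78 = 44·679 = 615
a_79 = 44·615 = 826
a_80 = 44·826 = 20
a_81 = 44·20 = 880
a_82 = 44·880 = 378
a_83 = 44·378 = 488
a_84 = 44·488 = 283
a_85 = 44·283 = 344
a_86 = 44·344 = 1
a_87 = 44·1 = 44
a_88 = 44·44 = 927
a_89 = 44·927 = 428
a_90 = 44·428 = 670
a_91 = 44·670 = 219
a_92 = 44·219 = 555
a_93 = 44·555 = 204
a_94 = 44·204 = 904
a_95 = 44·904 = 425
a_96 = 44·425 = 538
a_97 = 44·538 = 465
a_98 = 44·465 = 280
a_99 = 44·280 = 212
a_100 = 44·212 = 247
a_101 = 44·247 = 778
a_102 = 44·778 = 935
a_103 = 44·935 = 780
a_104 = 44·780 = 14
a_105 = 44·14 = 616
a_106 = 44·616 = 870
a_107 = 44·870 = 947
a_108 = 44·947 = 299
a_109 = 44·299 = 39
a_110 = 44·39 = 707
a_111 = 44·707 = 838
a_112 = 44·838 = 548
(a_112) = (548) = (a_0), so the sequence has period 112.
334 ≡ 110 (mod 112), hence a_334 = a_110 = 707.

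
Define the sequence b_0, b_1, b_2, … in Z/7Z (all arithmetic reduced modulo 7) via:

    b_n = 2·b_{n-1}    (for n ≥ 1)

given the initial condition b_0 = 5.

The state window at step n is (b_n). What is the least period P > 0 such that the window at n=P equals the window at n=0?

3

n=0: window = (5)
n=1: window = (3)
n=2: window = (6)
n=3: window = (5)
window at n=3 equals window at n=0 → period = 3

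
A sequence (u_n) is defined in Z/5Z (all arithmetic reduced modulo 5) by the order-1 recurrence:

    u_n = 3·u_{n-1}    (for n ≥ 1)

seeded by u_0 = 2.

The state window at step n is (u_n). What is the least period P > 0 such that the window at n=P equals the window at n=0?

4

n=0: window = (2)
n=1: window = (1)
n=2: window = (3)
n=3: window = (4)
n=4: window = (2)
window at n=4 equals window at n=0 → period = 4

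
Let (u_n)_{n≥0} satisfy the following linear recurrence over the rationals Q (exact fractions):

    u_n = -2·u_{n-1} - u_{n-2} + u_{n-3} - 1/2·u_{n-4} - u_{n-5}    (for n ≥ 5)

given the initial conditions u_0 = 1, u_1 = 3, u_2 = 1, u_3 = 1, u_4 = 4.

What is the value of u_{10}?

u_5 = -2·4 + -1·1 + 1·1 + -1/2·3 + -1·1 = -21/2
u_6 = -2·-21/2 + -1·4 + 1·1 + -1/2·1 + -1·3 = 29/2
u_7 = -2·29/2 + -1·-21/2 + 1·4 + -1/2·1 + -1·1 = -16
u_8 = -2·-16 + -1·29/2 + 1·-21/2 + -1/2·4 + -1·1 = 4
u_9 = -2·4 + -1·-16 + 1·29/2 + -1/2·-21/2 + -1·4 = 95/4
u_10 = -2·95/4 + -1·4 + 1·-16 + -1/2·29/2 + -1·-21/2 = -257/4

-257/4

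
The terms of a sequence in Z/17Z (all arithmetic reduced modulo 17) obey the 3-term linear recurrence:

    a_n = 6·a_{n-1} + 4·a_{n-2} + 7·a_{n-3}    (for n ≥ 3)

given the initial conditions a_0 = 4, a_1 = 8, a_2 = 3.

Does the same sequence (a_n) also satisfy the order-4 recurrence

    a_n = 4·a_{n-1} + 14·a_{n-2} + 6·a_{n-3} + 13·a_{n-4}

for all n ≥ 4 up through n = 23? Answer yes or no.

Terms a_0..a_23: 4, 8, 3, 10, 9, 13, 14, 12, 15, 15, 13, 5, 0, 9, 4, 9, 14, 12, 4, 0, 15, 16, 3, 0
n=4: candidate gives 12, actual a_4 = 9 ✗

no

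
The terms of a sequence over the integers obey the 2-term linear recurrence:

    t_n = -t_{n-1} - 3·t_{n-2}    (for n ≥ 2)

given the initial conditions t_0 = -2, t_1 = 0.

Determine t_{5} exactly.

t_2 = -1·0 + -3·-2 = 6
t_3 = -1·6 + -3·0 = -6
t_4 = -1·-6 + -3·6 = -12
t_5 = -1·-12 + -3·-6 = 30

30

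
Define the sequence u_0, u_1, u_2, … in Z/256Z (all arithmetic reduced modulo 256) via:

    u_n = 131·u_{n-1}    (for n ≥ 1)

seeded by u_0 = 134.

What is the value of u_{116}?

230

u_1 = 131·134 = 146
u_2 = 131·146 = 182
u_3 = 131·182 = 34
u_4 = 131·34 = 102
u_5 = 131·102 = 50
u_6 = 131·50 = 150
u_7 = 131·150 = 194
u_8 = 131·194 = 70
u_9 = 131·70 = 210
u_10 = 131·210 = 118
u_11 = 131·118 = 98
u_12 = 131·98 = 38
u_13 = 131·38 = 114
u_14 = 131·114 = 86
u_15 = 131·86 = 2
u_16 = 131·2 = 6
u_17 = 131·6 = 18
u_18 = 131·18 = 54
u_19 = 131·54 = 162
u_20 = 131·162 = 230
u_21 = 131·230 = 178
u_22 = 131·178 = 22
u_23 = 131·22 = 66
u_24 = 131·66 = 198
u_25 = 131·198 = 82
u_26 = 131·82 = 246
u_27 = 131·246 = 226
u_28 = 131·226 = 166
u_29 = 131·166 = 242
u_30 = 131·242 = 214
u_31 = 131·214 = 130
u_32 = 131·130 = 134
(u_32) = (134) = (u_0), so the sequence has period 32.
116 ≡ 20 (mod 32), hence u_116 = u_20 = 230.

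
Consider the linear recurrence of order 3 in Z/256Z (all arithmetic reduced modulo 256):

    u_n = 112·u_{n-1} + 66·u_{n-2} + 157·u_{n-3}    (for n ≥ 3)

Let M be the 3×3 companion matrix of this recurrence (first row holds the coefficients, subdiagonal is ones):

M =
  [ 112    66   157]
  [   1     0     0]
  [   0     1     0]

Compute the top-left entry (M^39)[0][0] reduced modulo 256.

173

(M^39)[0][0] is the top entry after applying M 39 times to the unit state (1, 0, 0). Equivalently it is h_{41} for the auxiliary sequence (h_n) obeying the same recurrence with h_2 = 1 and h_i = 0 for 0 ≤ i < 2:
h_3 = 112·1 + 66·0 + 157·0 = 112
h_4 = 112·112 + 66·1 + 157·0 = 66
h_5 = 112·66 + 66·112 + 157·1 = 93
h_6 = 112·93 + 66·66 + 157·112 = 100
h_7 = 112·100 + 66·93 + 157·66 = 52
h_8 = 112·52 + 66·100 + 157·93 = 145
h_9 = 112·145 + 66·52 + 157·100 = 44
h_10 = 112·44 + 66·145 + 157·52 = 134
h_11 = 112·134 + 66·44 + 157·145 = 229
h_12 = 112·229 + 66·134 + 157·44 = 184
h_13 = 112·184 + 66·229 + 157·134 = 184
h_14 = 112·184 + 66·184 + 157·229 = 97
h_15 = 112·97 + 66·184 + 157·184 = 184
h_16 = 112·184 + 66·97 + 157·184 = 90
h_17 = 112·90 + 66·184 + 157·97 = 77
h_18 = 112·77 + 66·90 + 157·184 = 188
h_19 = 112·188 + 66·77 + 157·90 = 76
h_20 = 112·76 + 66·188 + 157·77 = 241
h_21 = 112·241 + 66·76 + 157·188 = 84
h_22 = 112·84 + 66·241 + 157·76 = 126
h_23 = 112·126 + 66·84 + 157·241 = 149
h_24 = 112·149 + 66·126 + 157·84 = 48
h_25 = 112·48 + 66·149 + 157·126 = 176
h_26 = 112·176 + 66·48 + 157·149 = 193
h_27 = 112·193 + 66·176 + 157·48 = 64
h_28 = 112·64 + 66·193 + 157·176 = 178
h_29 = 112·178 + 66·64 + 157·193 = 189
h_30 = 112·189 + 66·178 + 157·64 = 212
h_31 = 112·212 + 66·189 + 157·178 = 164
h_32 = 112·164 + 66·212 + 157·189 = 81
h_33 = 112·81 + 66·164 + 157·212 = 188
h_34 = 112·188 + 66·81 + 157·164 = 182
h_35 = 112·182 + 66·188 + 157·81 = 197
h_36 = 112·197 + 66·182 + 157·188 = 104
h_37 = 112·104 + 66·197 + 157·182 = 232
h_38 = 112·232 + 66·104 + 157·197 = 33
h_39 = 112·33 + 66·232 + 157·104 = 8
h_40 = 112·8 + 66·33 + 157·232 = 74
h_41 = 112·74 + 66·8 + 157·33 = 173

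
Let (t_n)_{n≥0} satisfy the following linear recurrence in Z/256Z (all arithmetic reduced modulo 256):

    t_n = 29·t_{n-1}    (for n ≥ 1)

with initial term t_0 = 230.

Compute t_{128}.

230

t_1 = 29·230 = 14
t_2 = 29·14 = 150
t_3 = 29·150 = 254
t_4 = 29·254 = 198
t_5 = 29·198 = 110
t_6 = 29·110 = 118
t_7 = 29·118 = 94
t_8 = 29·94 = 166
t_9 = 29·166 = 206
t_10 = 29·206 = 86
t_11 = 29·86 = 190
t_12 = 29·190 = 134
t_13 = 29·134 = 46
t_14 = 29·46 = 54
t_15 = 29·54 = 30
t_16 = 29·30 = 102
t_17 = 29·102 = 142
t_18 = 29·142 = 22
t_19 = 29·22 = 126
t_20 = 29·126 = 70
t_21 = 29·70 = 238
t_22 = 29·238 = 246
t_23 = 29·246 = 222
t_24 = 29·222 = 38
t_25 = 29·38 = 78
t_26 = 29·78 = 214
t_27 = 29·214 = 62
t_28 = 29·62 = 6
t_29 = 29·6 = 174
t_30 = 29·174 = 182
t_31 = 29·182 = 158
t_32 = 29·158 = 230
(t_32) = (230) = (t_0), so the sequence has period 32.
128 ≡ 0 (mod 32), hence t_128 = t_0 = 230.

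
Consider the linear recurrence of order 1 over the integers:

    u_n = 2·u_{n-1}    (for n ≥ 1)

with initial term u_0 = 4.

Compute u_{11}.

u_1 = 2·4 = 8
u_2 = 2·8 = 16
u_3 = 2·16 = 32
u_4 = 2·32 = 64
u_5 = 2·64 = 128
u_6 = 2·128 = 256
u_7 = 2·256 = 512
u_8 = 2·512 = 1024
u_9 = 2·1024 = 2048
u_10 = 2·2048 = 4096
u_11 = 2·4096 = 8192

8192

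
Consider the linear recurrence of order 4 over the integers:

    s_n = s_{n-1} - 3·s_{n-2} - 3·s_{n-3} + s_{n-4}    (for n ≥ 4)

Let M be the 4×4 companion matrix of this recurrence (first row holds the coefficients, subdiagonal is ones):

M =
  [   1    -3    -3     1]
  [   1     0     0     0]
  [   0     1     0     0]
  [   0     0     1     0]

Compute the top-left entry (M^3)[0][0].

(M^3)[0][0] is the top entry after applying M 3 times to the unit state (1, 0, 0, 0). Equivalently it is h_{6} for the auxiliary sequence (h_n) obeying the same recurrence with h_3 = 1 and h_i = 0 for 0 ≤ i < 3:
h_4 = 1·1 + -3·0 + -3·0 + 1·0 = 1
h_5 = 1·1 + -3·1 + -3·0 + 1·0 = -2
h_6 = 1·-2 + -3·1 + -3·1 + 1·0 = -8

-8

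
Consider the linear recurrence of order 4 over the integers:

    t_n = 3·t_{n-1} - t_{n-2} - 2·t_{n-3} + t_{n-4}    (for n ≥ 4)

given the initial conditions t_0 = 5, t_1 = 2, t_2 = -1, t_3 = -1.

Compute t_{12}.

t_4 = 3·-1 + -1·-1 + -2·2 + 1·5 = -1
t_5 = 3·-1 + -1·-1 + -2·-1 + 1·2 = 2
t_6 = 3·2 + -1·-1 + -2·-1 + 1·-1 = 8
t_7 = 3·8 + -1·2 + -2·-1 + 1·-1 = 23
t_8 = 3·23 + -1·8 + -2·2 + 1·-1 = 56
t_9 = 3·56 + -1·23 + -2·8 + 1·2 = 131
t_10 = 3·131 + -1·56 + -2·23 + 1·8 = 299
t_11 = 3·299 + -1·131 + -2·56 + 1·23 = 677
t_12 = 3·677 + -1·299 + -2·131 + 1·56 = 1526

1526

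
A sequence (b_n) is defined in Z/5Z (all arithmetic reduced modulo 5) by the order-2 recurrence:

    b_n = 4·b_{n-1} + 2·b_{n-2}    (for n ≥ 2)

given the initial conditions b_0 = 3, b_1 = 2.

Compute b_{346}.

b_2 = 4·2 + 2·3 = 4
b_3 = 4·4 + 2·2 = 0
b_4 = 4·0 + 2·4 = 3
b_5 = 4·3 + 2·0 = 2
(b_4, b_5) = (3, 2) = (b_0, b_1), so the sequence has period 4.
346 ≡ 2 (mod 4), hence b_346 = b_2 = 4.

4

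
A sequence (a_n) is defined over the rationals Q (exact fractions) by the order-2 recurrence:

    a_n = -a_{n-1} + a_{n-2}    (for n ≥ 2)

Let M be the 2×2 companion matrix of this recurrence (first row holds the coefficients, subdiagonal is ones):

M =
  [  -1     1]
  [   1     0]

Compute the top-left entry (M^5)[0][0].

(M^5)[0][0] is the top entry after applying M 5 times to the unit state (1, 0). Equivalently it is h_{6} for the auxiliary sequence (h_n) obeying the same recurrence with h_1 = 1 and h_i = 0 for 0 ≤ i < 1:
h_2 = -1·1 + 1·0 = -1
h_3 = -1·-1 + 1·1 = 2
h_4 = -1·2 + 1·-1 = -3
h_5 = -1·-3 + 1·2 = 5
h_6 = -1·5 + 1·-3 = -8

-8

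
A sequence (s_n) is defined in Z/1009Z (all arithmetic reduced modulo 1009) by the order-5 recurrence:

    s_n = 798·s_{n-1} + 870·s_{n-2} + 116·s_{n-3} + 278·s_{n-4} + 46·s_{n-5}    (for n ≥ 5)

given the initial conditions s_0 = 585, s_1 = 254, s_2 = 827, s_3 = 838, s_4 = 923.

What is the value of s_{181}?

s_5 = 798·923 + 870·838 + 116·827 + 278·254 + 46·585 = 272
s_6 = 798·272 + 870·923 + 116·838 + 278·827 + 46·254 = 750
s_7 = 798·750 + 870·272 + 116·923 + 278·838 + 46·827 = 396
s_8 = 798·396 + 870·750 + 116·272 + 278·923 + 46·838 = 655
s_9 = 798·655 + 870·396 + 116·750 + 278·272 + 46·923 = 726
s_10 = 798·726 + 870·655 + 116·396 + 278·750 + 46·272 = 519
Continuing the recurrence:
  s_11 = 55;  s_12 = 994;  s_13 = 117;  s_14 = 16;  s_15 = 632;  s_16 = 463
  s_17 = 510;  s_18 = 976;  s_19 = 737;  s_20 = 441;  s_21 = 80;  s_22 = 410
  s_23 = 499;  s_24 = 474;  s_25 = 422;  s_26 = 436;  s_27 = 363;  s_28 = 896
  s_29 = 633;  s_30 = 296;  s_31 = 806;  s_32 = 870;  s_33 = 318;  s_34 = 730
  s_35 = 121;  s_36 = 140;  s_37 = 260;  s_38 = 889;  s_39 = 999;  s_40 = 608
  s_41 = 460;  s_42 = 695;  s_43 = 975;  s_44 = 314;  s_45 = 383;  s_46 = 202
  s_47 = 416;  s_48 = 176;  s_49 = 958;  s_50 = 364;  s_51 = 975;  s_52 = 564
  s_53 = 566;  s_54 = 1007;  s_55 = 518;  s_56 = 874;  s_57 = 301;  s_58 = 462
  s_59 = 30;  s_60 = 107;  s_61 = 386;  s_62 = 2;  s_63 = 36;  s_64 = 425
  s_65 = 630;  s_66 = 1004;  s_67 = 128;  s_68 = 88;  s_69 = 346;  s_70 = 587
  s_71 = 745;  s_72 = 203;  s_73 = 751;  s_74 = 142;  s_75 = 211;  s_76 = 553
  s_77 = 793;  s_78 = 613;  s_79 = 758;  s_80 = 193;  s_81 = 394;  s_82 = 212
  s_83 = 372;  s_84 = 32;  s_85 = 795;  s_86 = 487;  s_87 = 482;  s_88 = 292
  s_89 = 23;  s_90 = 807;  s_91 = 652;  s_92 = 558;  s_93 = 927;  s_94 = 634
  s_95 = 299;  s_96 = 173;  s_97 = 370;  s_98 = 111;  s_99 = 999;  s_100 = 639
  s_101 = 345;  s_102 = 128;  s_103 = 478;  s_104 = 679;  s_105 = 62;  s_106 = 448
  s_107 = 373;  s_108 = 283;  s_109 = 986;  s_110 = 974;  s_111 = 218;  s_112 = 572
  s_113 = 902;  s_114 = 956;  s_115 = 52;  s_116 = 668;  s_117 = 655;  s_118 = 506
  s_119 = 667;  s_120 = 537;  s_121 = 918;  s_122 = 9;  s_123 = 233;  s_124 = 945
  s_125 = 736;  s_126 = 24;  s_127 = 846;  s_128 = 387;  s_129 = 152;  s_130 = 331
  s_131 = 523;  s_132 = 709;  s_133 = 265;  s_134 = 167;  s_135 = 271;  s_136 = 985
  s_137 = 223;  s_138 = 930;  s_139 = 323;  s_140 = 724;  s_141 = 370;  s_142 = 426
  s_143 = 576;  s_144 = 607;  s_145 = 646;  s_146 = 756;  s_147 = 826;  s_148 = 898
  s_149 = 1004;  s_150 = 43;  s_151 = 990;  s_152 = 554;  s_153 = 274;  s_154 = 825
  s_155 = 149;  s_156 = 466;  s_157 = 626;  s_158 = 829;  s_159 = 647;  s_160 = 657
  s_161 = 510;  s_162 = 171;  s_163 = 576;  s_164 = 138;  s_165 = 927;  s_166 = 728
  s_167 = 423;  s_168 = 109;  s_169 = 330;  s_170 = 450;  s_171 = 708;  s_172 = 209
  s_173 = 389;  s_174 = 288;  s_175 = 804;  s_176 = 784;  s_177 = 109;  s_178 = 725
  s_179 = 156
s_180 = 798·156 + 870·725 + 116·109 + 278·784 + 46·804 = 701
s_181 = 798·701 + 870·156 + 116·725 + 278·109 + 46·784 = 42

42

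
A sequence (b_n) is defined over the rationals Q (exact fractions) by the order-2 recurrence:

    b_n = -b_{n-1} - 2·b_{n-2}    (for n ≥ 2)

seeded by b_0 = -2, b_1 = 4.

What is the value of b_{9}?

-56

b_2 = -1·4 + -2·-2 = 0
b_3 = -1·0 + -2·4 = -8
b_4 = -1·-8 + -2·0 = 8
b_5 = -1·8 + -2·-8 = 8
b_6 = -1·8 + -2·8 = -24
b_7 = -1·-24 + -2·8 = 8
b_8 = -1·8 + -2·-24 = 40
b_9 = -1·40 + -2·8 = -56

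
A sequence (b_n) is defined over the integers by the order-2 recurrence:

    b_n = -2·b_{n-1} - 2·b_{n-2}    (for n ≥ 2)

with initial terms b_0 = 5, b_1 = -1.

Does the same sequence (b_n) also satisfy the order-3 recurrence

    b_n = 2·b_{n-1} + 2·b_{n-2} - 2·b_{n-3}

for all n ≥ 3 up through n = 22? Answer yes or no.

Terms b_0..b_22: 5, -1, -8, 18, -20, 4, 32, -72, 80, -16, -128, 288, -320, 64, 512, -1152, 1280, -256, -2048, 4608, -5120, 1024, 8192
n=3: candidate gives -28, actual b_3 = 18 ✗

no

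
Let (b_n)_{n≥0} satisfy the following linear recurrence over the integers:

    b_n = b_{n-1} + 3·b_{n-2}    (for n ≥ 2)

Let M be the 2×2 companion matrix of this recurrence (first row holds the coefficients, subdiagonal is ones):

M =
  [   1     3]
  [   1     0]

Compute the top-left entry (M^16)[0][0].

399331

(M^16)[0][0] is the top entry after applying M 16 times to the unit state (1, 0). Equivalently it is h_{17} for the auxiliary sequence (h_n) obeying the same recurrence with h_1 = 1 and h_i = 0 for 0 ≤ i < 1:
h_2 = 1·1 + 3·0 = 1
h_3 = 1·1 + 3·1 = 4
h_4 = 1·4 + 3·1 = 7
h_5 = 1·7 + 3·4 = 19
h_6 = 1·19 + 3·7 = 40
h_7 = 1·40 + 3·19 = 97
h_8 = 1·97 + 3·40 = 217
h_9 = 1·217 + 3·97 = 508
h_10 = 1·508 + 3·217 = 1159
h_11 = 1·1159 + 3·508 = 2683
h_12 = 1·2683 + 3·1159 = 6160
h_13 = 1·6160 + 3·2683 = 14209
h_14 = 1·14209 + 3·6160 = 32689
h_15 = 1·32689 + 3·14209 = 75316
h_16 = 1·75316 + 3·32689 = 173383
h_17 = 1·173383 + 3·75316 = 399331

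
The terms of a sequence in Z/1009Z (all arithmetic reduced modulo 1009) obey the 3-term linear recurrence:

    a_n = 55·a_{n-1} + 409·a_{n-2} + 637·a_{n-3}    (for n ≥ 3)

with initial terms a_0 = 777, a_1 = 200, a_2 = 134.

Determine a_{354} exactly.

a_3 = 55·134 + 409·200 + 637·777 = 917
a_4 = 55·917 + 409·134 + 637·200 = 571
a_5 = 55·571 + 409·917 + 637·134 = 433
a_6 = 55·433 + 409·571 + 637·917 = 986
a_7 = 55·986 + 409·433 + 637·571 = 753
a_8 = 55·753 + 409·986 + 637·433 = 84
Continuing the recurrence:
  a_9 = 291;  a_10 = 297;  a_11 = 179;  a_12 = 868;  a_13 = 377;  a_14 = 405
  a_15 = 886;  a_16 = 474;  a_17 = 669;  a_18 = 960;  a_19 = 761;  a_20 = 980
  a_21 = 966;  a_22 = 337;  a_23 = 637;  a_24 = 181;  a_25 = 837;  a_26 = 144
  a_27 = 401;  a_28 = 648;  a_29 = 785;  a_30 = 622;  a_31 = 202;  a_32 = 731
  a_33 = 411;  a_34 = 244;  a_35 = 397;  a_36 = 18;  a_37 = 956;  a_38 = 41
  a_39 = 116;  a_40 = 487;  a_41 = 455;  a_42 = 445;  a_43 = 145;  a_44 = 540
  a_45 = 149;  a_46 = 558;  a_47 = 732;  a_48 = 155;  a_49 = 446;  a_50 = 268
  a_51 = 252;  a_52 = 947;  a_53 = 971;  a_54 = 897;  a_55 = 353;  a_56 = 860
  a_57 = 262;  a_58 = 746;  a_59 = 807;  a_60 = 794;  a_61 = 366;  a_62 = 276
  a_63 = 676;  a_64 = 795;  a_65 = 602;  a_66 = 848;  a_67 = 145;  a_68 = 702
  a_69 = 403;  a_70 = 66;  a_71 = 141;  a_72 = 868;  a_73 = 137;  a_74 = 332
  a_75 = 620;  a_76 = 871;  a_77 = 397;  a_78 = 120;  a_79 = 347;  a_80 = 192
  a_81 = 889;  a_82 = 357;  a_83 = 31;  a_84 = 648;  a_85 = 271;  a_86 = 11
  a_87 = 549;  a_88 = 476;  a_89 = 433;  a_90 = 145;  a_91 = 937;  a_92 = 214
  a_93 = 21;  a_94 = 439;  a_95 = 549;  a_96 = 134;  a_97 = 1000;  a_98 = 424
  a_99 = 61;  a_100 = 517;  a_101 = 592;  a_102 = 350;  a_103 = 442;  a_104 = 713
  a_105 = 1001;  a_106 = 628;  a_107 = 120;  a_108 = 52;  a_109 = 953;  a_110 = 791
  a_111 = 248;  a_112 = 805;  a_113 = 787;  a_114 = 781;  a_115 = 802;  a_116 = 145
  a_117 = 56;  a_118 = 147;  a_119 = 256;  a_120 = 903;  a_121 = 803;  a_122 = 425
  a_123 = 751;  a_124 = 161;  a_125 = 510;  a_126 = 183;  a_127 = 350;  a_128 = 232
  a_129 = 51;  a_130 = 790;  a_131 = 203;  a_132 = 495;  a_133 = 10;  a_134 = 355
  a_135 = 915;  a_136 = 90;  a_137 = 929;  a_138 = 784;  a_139 = 127;  a_140 = 215
  a_141 = 154;  a_142 = 729;  a_143 = 903;  a_144 = 955;  a_145 = 323;  a_146 = 805
  a_147 = 724;  a_148 = 695;  a_149 = 575;  a_150 = 138;  a_151 = 369;  a_152 = 61
  a_153 = 22;  a_154 = 890;  a_155 = 950;  a_156 = 440;  a_157 = 950;  a_158 = 899
  a_159 = 876;  a_160 = 922;  a_161 = 909;  a_162 = 321;  a_163 = 38;  a_164 = 58
  a_165 = 220;  a_166 = 497;  a_167 = 893;  a_168 = 27;  a_169 = 218;  a_170 = 600
  a_171 = 119;  a_172 = 328;  a_173 = 915;  a_174 = 967;  a_175 = 686;  a_176 = 25
  a_177 = 927;  a_178 = 755;  a_179 = 705;  a_180 = 708;  a_181 = 11;  a_182 = 674
  a_183 = 173;  a_184 = 587;  a_185 = 637;  a_186 = 890;  a_187 = 309;  a_188 = 763
  a_189 = 724;  a_190 = 833;  a_191 = 582;  a_192 = 461;  a_193 = 940;  a_194 = 538
  a_195 = 398;  a_196 = 215;  a_197 = 705;  a_198 = 852;  a_199 = 957;  a_200 = 610
  a_201 = 56;  a_202 = 493;  a_203 = 683;  a_204 = 426;  a_205 = 319;  a_206 = 261
  a_207 = 480;  a_208 = 355;  a_209 = 700;  a_210 = 90;  a_211 = 777;  a_212 = 765
  a_213 = 481;  a_214 = 855;  a_215 = 543;  a_216 = 846;  a_217 = 1007;  a_218 = 630
  a_219 = 631;  a_220 = 509;  a_221 = 255;  a_222 = 591;  a_223 = 929;  a_224 = 190
  a_225 = 38;  a_226 = 588;  a_227 = 409;  a_228 = 637;  a_229 = 733;  a_230 = 377
  a_231 = 830;  a_232 = 824;  a_233 = 368;  a_234 = 64;  a_235 = 872;  a_236 = 807
  a_237 = 868;  a_238 = 951;  a_239 = 159;  a_240 = 142;  a_241 = 580;  a_242 = 560
  a_243 = 279;  a_244 = 373;  a_245 = 972;  a_246 = 320;  a_247 = 935;  a_248 = 323
  a_249 = 638;  a_250 = 997;  a_251 = 884;  a_252 = 104;  a_253 = 428;  a_254 = 577
  a_255 = 605;  a_256 = 71;  a_257 = 382;  a_258 = 555;  a_259 = 929;  a_260 = 780
  a_261 = 475;  a_262 = 566;  a_263 = 830;  a_264 = 553;  a_265 = 920;  a_266 = 305
  a_267 = 674;  a_268 = 186;  a_269 = 906;  a_270 = 292;  a_271 = 596;  a_272 = 832
  a_273 = 289;  a_274 = 274;  a_275 = 342;  a_276 = 161;  a_277 = 391;  a_278 = 490
  a_279 = 852;  a_280 = 918;  a_281 = 752;  a_282 = 996;  a_283 = 672;  a_284 = 113
  a_285 = 352;  a_286 = 240;  a_287 = 106;  a_288 = 289;  a_289 = 239;  a_290 = 95
  a_291 = 513;  a_292 = 360;  a_293 = 549;  a_294 = 725;  a_295 = 335;  a_296 = 741
  a_297 = 898;  a_298 = 814;  a_299 = 185;  a_300 = 973;  a_301 = 929;  a_302 = 848
  a_303 = 69;  a_304 = 1003;  a_305 = 0;  a_306 = 130;  a_307 = 301;  a_308 = 104
  a_309 = 758;  a_310 = 506;  a_311 = 500;  a_312 = 910;  a_313 = 733;  a_314 = 489
  a_315 = 280;  a_316 = 238;  a_317 = 188;  a_318 = 495;  a_319 = 446;  a_320 = 654
  a_321 = 947;  a_322 = 291;  a_323 = 618;  a_324 = 507;  a_325 = 865;  a_326 = 826
  a_327 = 739;  a_328 = 195;  a_329 = 659;  a_330 = 514;  a_331 = 254;  a_332 = 237
  a_333 = 379;  a_334 = 83;  a_335 = 782;  a_336 = 545;  a_337 = 93;  a_338 = 683
  a_339 = 1005;  a_340 = 353;  a_341 = 818;  a_342 = 154;  a_343 = 835;  a_344 = 361
  a_345 = 373;  a_346 = 822;  a_347 = 917;  a_348 = 672;  a_349 = 284;  a_350 = 803
  a_351 = 138;  a_352 = 317
a_353 = 55·317 + 409·138 + 637·803 = 168
a_354 = 55·168 + 409·317 + 637·138 = 783

783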